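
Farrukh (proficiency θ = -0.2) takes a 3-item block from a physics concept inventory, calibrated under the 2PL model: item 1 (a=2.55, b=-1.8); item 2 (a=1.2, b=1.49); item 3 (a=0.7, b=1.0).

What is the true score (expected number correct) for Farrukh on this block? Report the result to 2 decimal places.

P(θ) = 1 / (1 + exp(−a(θ − b)))
P_1 = 1/(1+e^{-4.0800}) = 0.9834
P_2 = 1/(1+e^{2.0280}) = 0.1163
P_3 = 1/(1+e^{0.8400}) = 0.3015
E[score] = 0.9834 + 0.1163 + 0.3015 = 1.4012

1.40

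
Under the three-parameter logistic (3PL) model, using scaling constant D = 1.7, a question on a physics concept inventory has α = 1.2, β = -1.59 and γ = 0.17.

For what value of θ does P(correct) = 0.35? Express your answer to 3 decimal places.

P(θ) = γ + (1 − γ) · 1 / (1 + exp(−D·α(θ − β)))
Remove guessing floor: (0.35 − 0.17)/(1 − 0.17) = 0.2169
logit = ln(0.2169/0.7831) = -1.2840
θ = β + logit/(1.7·α) = -1.59 + (-1.2840)/2.0400 = -2.2194

-2.219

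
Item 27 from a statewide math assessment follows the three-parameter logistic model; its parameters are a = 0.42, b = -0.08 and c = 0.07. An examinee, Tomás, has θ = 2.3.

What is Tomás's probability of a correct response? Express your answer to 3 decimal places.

0.750

P(θ) = c + (1 − c) · 1 / (1 + exp(−a(θ − b)))
Exponent: 0.42 × (2.3 − (-0.08)) = 0.9996
1/(1 + e^{-0.9996}) = 0.7310
P = 0.07 + 0.93 × 0.7310 = 0.7498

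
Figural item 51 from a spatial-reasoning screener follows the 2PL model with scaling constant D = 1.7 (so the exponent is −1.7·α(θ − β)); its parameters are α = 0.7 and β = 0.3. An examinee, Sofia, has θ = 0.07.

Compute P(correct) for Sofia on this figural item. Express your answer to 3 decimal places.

0.432

P(θ) = 1 / (1 + exp(−D·α(θ − β)))
Exponent: 1.7 × 0.7 × (0.07 − 0.3) = -0.2737
1/(1 + e^{0.2737}) = 0.4320
P = 0.4320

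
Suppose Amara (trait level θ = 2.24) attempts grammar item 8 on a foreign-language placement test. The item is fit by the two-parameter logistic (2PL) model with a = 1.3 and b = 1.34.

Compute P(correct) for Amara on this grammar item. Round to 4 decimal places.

0.7631

P(θ) = 1 / (1 + exp(−a(θ − b)))
Exponent: 1.3 × (2.24 − 1.34) = 1.1700
1/(1 + e^{-1.1700}) = 0.7631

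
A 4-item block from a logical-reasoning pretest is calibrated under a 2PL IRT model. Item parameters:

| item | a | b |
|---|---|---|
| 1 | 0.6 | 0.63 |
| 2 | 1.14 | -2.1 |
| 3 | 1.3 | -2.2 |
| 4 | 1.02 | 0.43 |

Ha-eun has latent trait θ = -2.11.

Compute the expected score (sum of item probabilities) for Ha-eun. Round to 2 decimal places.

1.26

P(θ) = 1 / (1 + exp(−a(θ − b)))
P_1 = 1/(1+e^{1.6440}) = 0.1619
P_2 = 1/(1+e^{0.0114}) = 0.4972
P_3 = 1/(1+e^{-0.1170}) = 0.5292
P_4 = 1/(1+e^{2.5908}) = 0.0697
E[score] = 0.1619 + 0.4972 + 0.5292 + 0.0697 = 1.2580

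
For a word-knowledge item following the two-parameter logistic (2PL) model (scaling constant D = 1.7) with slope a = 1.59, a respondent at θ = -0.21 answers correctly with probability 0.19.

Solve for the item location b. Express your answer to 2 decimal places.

P(θ) = 1 / (1 + exp(−D·a(θ − b)))
logit(0.19) = ln(0.19/0.81) = -1.4500
b = θ − logit/(1.7·a) = -0.21 − (-1.4500)/2.7030 = 0.3264

0.33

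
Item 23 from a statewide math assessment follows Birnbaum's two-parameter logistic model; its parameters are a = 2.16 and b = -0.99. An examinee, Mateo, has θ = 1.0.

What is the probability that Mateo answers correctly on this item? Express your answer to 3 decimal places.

P(θ) = 1 / (1 + exp(−a(θ − b)))
Exponent: 2.16 × (1.0 − (-0.99)) = 4.2984
1/(1 + e^{-4.2984}) = 0.9866

0.987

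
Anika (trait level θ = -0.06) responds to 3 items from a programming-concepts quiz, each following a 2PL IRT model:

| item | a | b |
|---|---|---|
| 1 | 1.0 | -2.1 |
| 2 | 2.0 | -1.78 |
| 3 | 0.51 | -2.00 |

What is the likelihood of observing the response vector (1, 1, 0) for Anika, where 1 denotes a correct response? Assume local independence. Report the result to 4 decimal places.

P(θ) = 1 / (1 + exp(−a(θ − b)))
P_1 = 1/(1+e^{-2.0400}) = 0.8849
P_2 = 1/(1+e^{-3.4400}) = 0.9689
P_3 = 1/(1+e^{-0.9894}) = 0.7290
L = P_1 × P_2 × (1−P_3) = 0.8849 × 0.9689 × 0.2710 = 0.23239

0.2324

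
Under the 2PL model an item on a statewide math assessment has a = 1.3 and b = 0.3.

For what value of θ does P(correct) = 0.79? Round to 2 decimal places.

1.32

P(θ) = 1 / (1 + exp(−a(θ − b)))
logit = ln(0.7900/0.2100) = 1.3249
θ = b + logit/(a) = 0.3 + 1.3249/1.3000 = 1.3192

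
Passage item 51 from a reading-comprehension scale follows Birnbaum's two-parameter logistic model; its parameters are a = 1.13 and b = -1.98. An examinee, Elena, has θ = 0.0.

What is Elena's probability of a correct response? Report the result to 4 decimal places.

P(θ) = 1 / (1 + exp(−a(θ − b)))
Exponent: 1.13 × (0.0 − (-1.98)) = 2.2374
1/(1 + e^{-2.2374}) = 0.9036

0.9036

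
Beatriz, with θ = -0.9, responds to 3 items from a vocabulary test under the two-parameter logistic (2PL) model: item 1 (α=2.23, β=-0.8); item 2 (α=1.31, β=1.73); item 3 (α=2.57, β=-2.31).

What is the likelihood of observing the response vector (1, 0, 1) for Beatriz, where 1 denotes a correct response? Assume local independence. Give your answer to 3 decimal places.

P(θ) = 1 / (1 + exp(−α(θ − β)))
P_1 = 1/(1+e^{0.2230}) = 0.4445
P_2 = 1/(1+e^{3.4453}) = 0.0309
P_3 = 1/(1+e^{-3.6237}) = 0.9740
L = P_1 × (1−P_2) × P_3 = 0.4445 × 0.9691 × 0.9740 = 0.41955

0.420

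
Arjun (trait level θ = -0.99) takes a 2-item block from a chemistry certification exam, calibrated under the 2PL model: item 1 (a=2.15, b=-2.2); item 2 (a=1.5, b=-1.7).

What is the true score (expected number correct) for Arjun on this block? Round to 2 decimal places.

P(θ) = 1 / (1 + exp(−a(θ − b)))
P_1 = 1/(1+e^{-2.6015}) = 0.9310
P_2 = 1/(1+e^{-1.0650}) = 0.7436
E[score] = 0.9310 + 0.7436 = 1.6746

1.67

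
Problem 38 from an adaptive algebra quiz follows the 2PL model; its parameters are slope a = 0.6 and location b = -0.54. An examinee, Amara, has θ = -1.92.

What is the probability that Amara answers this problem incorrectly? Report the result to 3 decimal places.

0.696

P(θ) = 1 / (1 + exp(−a(θ − b)))
Exponent: 0.6 × (-1.92 − (-0.54)) = -0.8280
1/(1 + e^{0.8280}) = 0.3041
P(incorrect) = 1 − 0.3041 = 0.6959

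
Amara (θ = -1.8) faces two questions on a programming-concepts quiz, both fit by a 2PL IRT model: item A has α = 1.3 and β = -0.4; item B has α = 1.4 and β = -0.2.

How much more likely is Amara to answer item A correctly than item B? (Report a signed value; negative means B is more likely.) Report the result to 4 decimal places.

0.0432

P(θ) = 1 / (1 + exp(−α(θ − β)))
P_A = 0.1394
P_B = 0.0962
P_A − P_B = 0.0432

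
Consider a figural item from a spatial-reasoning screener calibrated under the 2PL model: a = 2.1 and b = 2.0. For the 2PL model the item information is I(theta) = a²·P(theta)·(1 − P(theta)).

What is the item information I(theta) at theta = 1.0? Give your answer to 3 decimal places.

0.429

P = 1/(1+e^{2.1000}) = 0.1091
P(1−P) = 0.1091 × 0.8909 = 0.0972
I = a² × P(1−P) = 2.1² × 0.0972 = 0.42863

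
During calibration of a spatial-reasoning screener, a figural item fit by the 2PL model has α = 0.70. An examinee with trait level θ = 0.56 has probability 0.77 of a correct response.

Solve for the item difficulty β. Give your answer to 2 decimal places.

-1.17

P(θ) = 1 / (1 + exp(−α(θ − β)))
logit(0.77) = ln(0.77/0.23) = 1.2083
β = θ − logit/(α) = 0.56 − 1.2083/0.7000 = -1.1662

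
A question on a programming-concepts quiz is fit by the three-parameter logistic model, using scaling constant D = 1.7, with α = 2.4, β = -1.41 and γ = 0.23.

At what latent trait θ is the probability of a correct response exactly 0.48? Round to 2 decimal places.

-1.59

P(θ) = γ + (1 − γ) · 1 / (1 + exp(−D·α(θ − β)))
Remove guessing floor: (0.48 − 0.23)/(1 − 0.23) = 0.3247
logit = ln(0.3247/0.6753) = -0.7324
θ = β + logit/(1.7·α) = -1.41 + (-0.7324)/4.0800 = -1.5895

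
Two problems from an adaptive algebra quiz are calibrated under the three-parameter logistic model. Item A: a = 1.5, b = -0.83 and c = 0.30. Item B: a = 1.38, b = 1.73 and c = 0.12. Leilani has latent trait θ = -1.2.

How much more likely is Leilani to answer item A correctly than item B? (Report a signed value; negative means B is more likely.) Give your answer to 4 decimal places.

0.4201

P(θ) = c + (1 − c) · 1 / (1 + exp(−a(θ − b)))
P_A = 0.5553
P_B = 0.1352
P_A − P_B = 0.4201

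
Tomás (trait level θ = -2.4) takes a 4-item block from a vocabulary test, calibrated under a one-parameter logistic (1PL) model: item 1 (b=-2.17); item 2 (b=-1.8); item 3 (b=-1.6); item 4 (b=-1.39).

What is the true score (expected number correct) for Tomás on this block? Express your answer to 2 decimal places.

1.37

P(θ) = 1 / (1 + exp(−(θ − b)))
P_1 = 1/(1+e^{0.2300}) = 0.4428
P_2 = 1/(1+e^{0.6000}) = 0.3543
P_3 = 1/(1+e^{0.8000}) = 0.3100
P_4 = 1/(1+e^{1.0100}) = 0.2670
E[score] = 0.4428 + 0.3543 + 0.3100 + 0.2670 = 1.3741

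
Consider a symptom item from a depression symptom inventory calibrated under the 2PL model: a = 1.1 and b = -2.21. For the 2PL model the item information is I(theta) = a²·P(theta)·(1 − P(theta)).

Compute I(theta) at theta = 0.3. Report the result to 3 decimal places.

P = 1/(1+e^{-2.7610}) = 0.9405
P(1−P) = 0.9405 × 0.0595 = 0.0559
I = a² × P(1−P) = 1.1² × 0.0559 = 0.06768

0.068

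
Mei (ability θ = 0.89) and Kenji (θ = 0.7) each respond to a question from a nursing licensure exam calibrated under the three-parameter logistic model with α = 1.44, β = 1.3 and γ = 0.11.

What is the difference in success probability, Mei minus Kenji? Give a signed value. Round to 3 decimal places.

0.053

P(θ) = γ + (1 − γ) · 1 / (1 + exp(−α(θ − β)))
P(Mei) = 0.4273  [exponent -0.5904]
P(Kenji) = 0.3739  [exponent -0.8640]
Difference = 0.4273 − 0.3739 = 0.0534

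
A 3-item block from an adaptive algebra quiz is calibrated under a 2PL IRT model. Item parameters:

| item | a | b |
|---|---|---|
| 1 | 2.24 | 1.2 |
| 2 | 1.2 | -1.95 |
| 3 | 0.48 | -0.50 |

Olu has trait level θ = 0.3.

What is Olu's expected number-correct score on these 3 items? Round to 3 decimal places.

P(θ) = 1 / (1 + exp(−a(θ − b)))
P_1 = 1/(1+e^{2.0160}) = 0.1175
P_2 = 1/(1+e^{-2.7000}) = 0.9370
P_3 = 1/(1+e^{-0.3840}) = 0.5948
E[score] = 0.1175 + 0.9370 + 0.5948 = 1.6494

1.649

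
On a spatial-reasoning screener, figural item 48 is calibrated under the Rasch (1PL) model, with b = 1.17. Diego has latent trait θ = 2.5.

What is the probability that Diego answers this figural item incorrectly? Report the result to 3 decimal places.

P(θ) = 1 / (1 + exp(−(θ − b)))
Exponent: (2.5 − 1.17) = 1.3300
1/(1 + e^{-1.3300}) = 0.7908
P = 0.7908
P(incorrect) = 1 − 0.7908 = 0.2092

0.209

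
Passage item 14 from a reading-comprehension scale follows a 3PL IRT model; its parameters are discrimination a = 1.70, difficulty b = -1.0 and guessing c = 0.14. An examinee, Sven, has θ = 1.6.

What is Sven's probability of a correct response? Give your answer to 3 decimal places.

0.990

P(θ) = c + (1 − c) · 1 / (1 + exp(−a(θ − b)))
Exponent: 1.70 × (1.6 − (-1.0)) = 4.4200
1/(1 + e^{-4.4200}) = 0.9881
P = 0.14 + 0.86 × 0.9881 = 0.9898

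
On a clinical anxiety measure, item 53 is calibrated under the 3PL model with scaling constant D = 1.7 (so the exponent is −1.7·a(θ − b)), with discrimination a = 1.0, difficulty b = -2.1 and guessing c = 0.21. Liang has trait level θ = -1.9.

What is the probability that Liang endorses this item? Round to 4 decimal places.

0.6715

P(θ) = c + (1 − c) · 1 / (1 + exp(−D·a(θ − b)))
Exponent: 1.7 × 1.0 × (-1.9 − (-2.1)) = 0.3400
1/(1 + e^{-0.3400}) = 0.5842
P = 0.21 + 0.79 × 0.5842 = 0.6715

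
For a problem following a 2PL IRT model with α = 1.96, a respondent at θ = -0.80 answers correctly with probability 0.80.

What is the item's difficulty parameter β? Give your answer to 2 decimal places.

-1.51

P(θ) = 1 / (1 + exp(−α(θ − β)))
logit(0.80) = ln(0.80/0.20) = 1.3863
β = θ − logit/(α) = -0.80 − 1.3863/1.9600 = -1.5073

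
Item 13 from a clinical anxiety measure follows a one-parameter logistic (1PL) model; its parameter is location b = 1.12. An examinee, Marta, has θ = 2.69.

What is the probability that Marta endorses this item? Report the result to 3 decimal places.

P(θ) = 1 / (1 + exp(−(θ − b)))
Exponent: (2.69 − 1.12) = 1.5700
1/(1 + e^{-1.5700}) = 0.8278
P = 0.8278

0.828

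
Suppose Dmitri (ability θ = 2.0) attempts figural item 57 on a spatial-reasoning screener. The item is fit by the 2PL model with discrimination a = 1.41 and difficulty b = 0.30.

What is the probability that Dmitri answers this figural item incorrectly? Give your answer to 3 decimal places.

0.083

P(θ) = 1 / (1 + exp(−a(θ − b)))
Exponent: 1.41 × (2.0 − 0.30) = 2.3970
1/(1 + e^{-2.3970}) = 0.9166
P(incorrect) = 1 − 0.9166 = 0.0834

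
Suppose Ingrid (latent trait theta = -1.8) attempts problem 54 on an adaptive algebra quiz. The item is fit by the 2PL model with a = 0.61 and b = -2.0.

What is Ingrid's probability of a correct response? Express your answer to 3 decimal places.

P(theta) = 1 / (1 + exp(−a(theta − b)))
Exponent: 0.61 × (-1.8 − (-2.0)) = 0.1220
1/(1 + e^{-0.1220}) = 0.5305

0.530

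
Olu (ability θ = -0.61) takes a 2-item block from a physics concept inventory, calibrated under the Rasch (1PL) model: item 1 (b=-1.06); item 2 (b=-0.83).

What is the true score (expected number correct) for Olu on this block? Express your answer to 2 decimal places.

P(θ) = 1 / (1 + exp(−(θ − b)))
P_1 = 1/(1+e^{-0.4500}) = 0.6106
P_2 = 1/(1+e^{-0.2200}) = 0.5548
E[score] = 0.6106 + 0.5548 = 1.1654

1.17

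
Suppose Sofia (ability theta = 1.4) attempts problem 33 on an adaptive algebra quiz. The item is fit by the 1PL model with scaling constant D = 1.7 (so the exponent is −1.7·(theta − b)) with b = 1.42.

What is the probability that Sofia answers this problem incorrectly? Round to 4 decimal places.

P(theta) = 1 / (1 + exp(−D·(theta − b)))
Exponent: 1.7 × (1.4 − 1.42) = -0.0340
1/(1 + e^{0.0340}) = 0.4915
P = 0.4915
P(incorrect) = 1 − 0.4915 = 0.5085

0.5085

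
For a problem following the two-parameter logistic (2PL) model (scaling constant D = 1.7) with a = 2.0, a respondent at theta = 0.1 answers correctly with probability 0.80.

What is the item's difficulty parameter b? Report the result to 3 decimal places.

-0.308

P(theta) = 1 / (1 + exp(−D·a(theta − b)))
logit(0.80) = ln(0.80/0.20) = 1.3863
b = theta − logit/(1.7·a) = 0.1 − 1.3863/3.4000 = -0.3077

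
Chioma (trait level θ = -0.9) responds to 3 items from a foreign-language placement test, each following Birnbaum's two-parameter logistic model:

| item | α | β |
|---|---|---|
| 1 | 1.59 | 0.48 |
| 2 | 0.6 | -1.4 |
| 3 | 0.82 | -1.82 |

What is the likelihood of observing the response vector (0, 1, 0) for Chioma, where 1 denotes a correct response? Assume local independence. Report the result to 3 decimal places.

P(θ) = 1 / (1 + exp(−α(θ − β)))
P_1 = 1/(1+e^{2.1942}) = 0.1003
P_2 = 1/(1+e^{-0.3000}) = 0.5744
P_3 = 1/(1+e^{-0.7544}) = 0.6801
L = (1−P_1) × P_2 × (1−P_3) = 0.8997 × 0.5744 × 0.3199 = 0.16532

0.165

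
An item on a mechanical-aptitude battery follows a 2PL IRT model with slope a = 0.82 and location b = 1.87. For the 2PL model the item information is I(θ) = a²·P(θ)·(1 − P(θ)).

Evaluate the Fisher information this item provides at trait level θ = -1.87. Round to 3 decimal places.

P = 1/(1+e^{3.0668}) = 0.0445
P(1−P) = 0.0445 × 0.9555 = 0.0425
I = a² × P(1−P) = 0.82² × 0.0425 = 0.02859

0.029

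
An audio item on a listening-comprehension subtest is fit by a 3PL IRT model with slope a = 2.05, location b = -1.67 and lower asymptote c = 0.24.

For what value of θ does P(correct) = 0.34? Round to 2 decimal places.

-2.59

P(θ) = c + (1 − c) · 1 / (1 + exp(−a(θ − b)))
Remove guessing floor: (0.34 − 0.24)/(1 − 0.24) = 0.1316
logit = ln(0.1316/0.8684) = -1.8871
θ = b + logit/(a) = -1.67 + (-1.8871)/2.0500 = -2.5905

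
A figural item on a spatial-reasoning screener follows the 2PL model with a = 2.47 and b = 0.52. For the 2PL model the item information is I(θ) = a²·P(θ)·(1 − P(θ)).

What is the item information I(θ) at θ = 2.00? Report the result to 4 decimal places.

P = 1/(1+e^{-3.6556}) = 0.9748
P(1−P) = 0.9748 × 0.0252 = 0.0246
I = a² × P(1−P) = 2.47² × 0.0246 = 0.14984

0.1498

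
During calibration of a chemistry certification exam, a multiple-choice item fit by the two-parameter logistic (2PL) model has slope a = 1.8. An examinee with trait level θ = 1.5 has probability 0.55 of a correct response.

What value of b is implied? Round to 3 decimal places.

1.389

P(θ) = 1 / (1 + exp(−a(θ − b)))
logit(0.55) = ln(0.55/0.45) = 0.2007
b = θ − logit/(a) = 1.5 − 0.2007/1.8000 = 1.3885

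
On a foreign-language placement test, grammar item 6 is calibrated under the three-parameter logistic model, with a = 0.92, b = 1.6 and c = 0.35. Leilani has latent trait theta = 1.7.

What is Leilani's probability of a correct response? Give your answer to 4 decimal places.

P(theta) = c + (1 − c) · 1 / (1 + exp(−a(theta − b)))
Exponent: 0.92 × (1.7 − 1.6) = 0.0920
1/(1 + e^{-0.0920}) = 0.5230
P = 0.35 + 0.65 × 0.5230 = 0.6899

0.6899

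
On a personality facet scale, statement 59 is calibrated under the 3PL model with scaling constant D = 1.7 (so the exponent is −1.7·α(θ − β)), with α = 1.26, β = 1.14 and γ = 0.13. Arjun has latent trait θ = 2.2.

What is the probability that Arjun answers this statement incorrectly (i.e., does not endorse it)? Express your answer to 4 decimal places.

0.0814

P(θ) = γ + (1 − γ) · 1 / (1 + exp(−D·α(θ − β)))
Exponent: 1.7 × 1.26 × (2.2 − 1.14) = 2.2705
1/(1 + e^{-2.2705}) = 0.9064
P = 0.13 + 0.87 × 0.9064 = 0.9186
P(incorrect) = 1 − 0.9186 = 0.0814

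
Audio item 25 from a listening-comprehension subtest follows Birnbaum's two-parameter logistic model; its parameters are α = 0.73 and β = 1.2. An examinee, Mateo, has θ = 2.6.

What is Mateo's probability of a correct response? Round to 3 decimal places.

P(θ) = 1 / (1 + exp(−α(θ − β)))
Exponent: 0.73 × (2.6 − 1.2) = 1.0220
1/(1 + e^{-1.0220}) = 0.7354

0.735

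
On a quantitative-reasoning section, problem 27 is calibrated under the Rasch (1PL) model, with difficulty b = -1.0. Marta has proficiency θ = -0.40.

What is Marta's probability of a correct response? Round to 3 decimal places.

0.646

P(θ) = 1 / (1 + exp(−(θ − b)))
Exponent: (-0.40 − (-1.0)) = 0.6000
1/(1 + e^{-0.6000}) = 0.6457
P = 0.6457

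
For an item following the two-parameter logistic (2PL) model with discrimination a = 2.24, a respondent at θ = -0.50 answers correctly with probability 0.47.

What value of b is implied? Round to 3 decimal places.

P(θ) = 1 / (1 + exp(−a(θ − b)))
logit(0.47) = ln(0.47/0.53) = -0.1201
b = θ − logit/(a) = -0.50 − (-0.1201)/2.2400 = -0.4464

-0.446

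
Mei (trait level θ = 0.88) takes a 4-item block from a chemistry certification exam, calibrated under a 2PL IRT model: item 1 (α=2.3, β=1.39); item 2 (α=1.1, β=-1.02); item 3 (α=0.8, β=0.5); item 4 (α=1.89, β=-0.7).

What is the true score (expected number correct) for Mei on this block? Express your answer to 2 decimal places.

2.65

P(θ) = 1 / (1 + exp(−α(θ − β)))
P_1 = 1/(1+e^{1.1730}) = 0.2363
P_2 = 1/(1+e^{-2.0900}) = 0.8899
P_3 = 1/(1+e^{-0.3040}) = 0.5754
P_4 = 1/(1+e^{-2.9862}) = 0.9519
E[score] = 0.2363 + 0.8899 + 0.5754 + 0.9519 = 2.6536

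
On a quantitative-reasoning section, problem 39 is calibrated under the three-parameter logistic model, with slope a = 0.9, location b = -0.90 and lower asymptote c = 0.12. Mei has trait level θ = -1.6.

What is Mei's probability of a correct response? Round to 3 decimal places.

0.426

P(θ) = c + (1 − c) · 1 / (1 + exp(−a(θ − b)))
Exponent: 0.9 × (-1.6 − (-0.90)) = -0.6300
1/(1 + e^{0.6300}) = 0.3475
P = 0.12 + 0.88 × 0.3475 = 0.4258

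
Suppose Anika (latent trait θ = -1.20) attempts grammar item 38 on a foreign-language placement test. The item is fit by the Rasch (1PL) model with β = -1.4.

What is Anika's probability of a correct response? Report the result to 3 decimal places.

0.550

P(θ) = 1 / (1 + exp(−(θ − β)))
Exponent: (-1.20 − (-1.4)) = 0.2000
1/(1 + e^{-0.2000}) = 0.5498
P = 0.5498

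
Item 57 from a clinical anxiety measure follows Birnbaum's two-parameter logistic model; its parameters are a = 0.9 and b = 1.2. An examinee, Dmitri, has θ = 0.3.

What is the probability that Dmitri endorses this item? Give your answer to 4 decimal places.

0.3079

P(θ) = 1 / (1 + exp(−a(θ − b)))
Exponent: 0.9 × (0.3 − 1.2) = -0.8100
1/(1 + e^{0.8100}) = 0.3079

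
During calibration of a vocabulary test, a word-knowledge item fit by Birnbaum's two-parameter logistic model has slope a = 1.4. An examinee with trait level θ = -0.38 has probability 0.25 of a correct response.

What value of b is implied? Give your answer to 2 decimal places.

0.40

P(θ) = 1 / (1 + exp(−a(θ − b)))
logit(0.25) = ln(0.25/0.75) = -1.0986
b = θ − logit/(a) = -0.38 − (-1.0986)/1.4000 = 0.4047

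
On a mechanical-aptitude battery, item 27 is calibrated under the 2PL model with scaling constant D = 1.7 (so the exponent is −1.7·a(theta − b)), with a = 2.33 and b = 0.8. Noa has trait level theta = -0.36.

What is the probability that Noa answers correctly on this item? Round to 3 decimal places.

P(theta) = 1 / (1 + exp(−D·a(theta − b)))
Exponent: 1.7 × 2.33 × (-0.36 − 0.8) = -4.5948
1/(1 + e^{4.5948}) = 0.0100
P = 0.0100

0.010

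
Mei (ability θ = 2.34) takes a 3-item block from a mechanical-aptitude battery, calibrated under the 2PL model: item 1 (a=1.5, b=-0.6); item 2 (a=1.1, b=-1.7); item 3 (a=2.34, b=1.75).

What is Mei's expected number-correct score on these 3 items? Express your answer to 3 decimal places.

P(θ) = 1 / (1 + exp(−a(θ − b)))
P_1 = 1/(1+e^{-4.4100}) = 0.9880
P_2 = 1/(1+e^{-4.4440}) = 0.9884
P_3 = 1/(1+e^{-1.3806}) = 0.7991
E[score] = 0.9880 + 0.9884 + 0.7991 = 2.7755

2.775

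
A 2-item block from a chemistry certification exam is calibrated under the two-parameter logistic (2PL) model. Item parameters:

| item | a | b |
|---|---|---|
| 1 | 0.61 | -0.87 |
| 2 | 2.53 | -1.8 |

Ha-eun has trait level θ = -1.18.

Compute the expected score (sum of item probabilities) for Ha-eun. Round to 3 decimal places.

1.280

P(θ) = 1 / (1 + exp(−a(θ − b)))
P_1 = 1/(1+e^{0.1891}) = 0.4529
P_2 = 1/(1+e^{-1.5686}) = 0.8276
E[score] = 0.4529 + 0.8276 = 1.2804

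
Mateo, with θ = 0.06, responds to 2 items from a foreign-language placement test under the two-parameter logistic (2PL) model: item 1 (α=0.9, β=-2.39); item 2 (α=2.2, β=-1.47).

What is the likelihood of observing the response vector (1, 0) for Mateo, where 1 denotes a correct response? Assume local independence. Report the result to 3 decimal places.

P(θ) = 1 / (1 + exp(−α(θ − β)))
P_1 = 1/(1+e^{-2.2050}) = 0.9007
P_2 = 1/(1+e^{-3.3660}) = 0.9666
L = P_1 × (1−P_2) = 0.9007 × 0.0334 = 0.03006

0.030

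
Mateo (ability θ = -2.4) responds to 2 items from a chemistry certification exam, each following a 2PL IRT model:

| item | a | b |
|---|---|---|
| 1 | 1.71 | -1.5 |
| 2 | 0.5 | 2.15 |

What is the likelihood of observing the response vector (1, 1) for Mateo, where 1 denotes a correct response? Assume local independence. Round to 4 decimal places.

0.0165

P(θ) = 1 / (1 + exp(−a(θ − b)))
P_1 = 1/(1+e^{1.5390}) = 0.1767
P_2 = 1/(1+e^{2.2750}) = 0.0932
L = P_1 × P_2 = 0.1767 × 0.0932 = 0.01647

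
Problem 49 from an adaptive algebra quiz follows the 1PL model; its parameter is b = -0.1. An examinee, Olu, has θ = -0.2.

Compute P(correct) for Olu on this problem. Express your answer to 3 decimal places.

P(θ) = 1 / (1 + exp(−(θ − b)))
Exponent: (-0.2 − (-0.1)) = -0.1000
1/(1 + e^{0.1000}) = 0.4750
P = 0.4750

0.475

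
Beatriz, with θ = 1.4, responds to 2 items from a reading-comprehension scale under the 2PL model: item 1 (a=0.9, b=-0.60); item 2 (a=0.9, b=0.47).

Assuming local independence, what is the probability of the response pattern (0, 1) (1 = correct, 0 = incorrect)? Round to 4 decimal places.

0.0990

P(θ) = 1 / (1 + exp(−a(θ − b)))
P_1 = 1/(1+e^{-1.8000}) = 0.8581
P_2 = 1/(1+e^{-0.8370}) = 0.6978
L = (1−P_1) × P_2 = 0.1419 × 0.6978 = 0.09899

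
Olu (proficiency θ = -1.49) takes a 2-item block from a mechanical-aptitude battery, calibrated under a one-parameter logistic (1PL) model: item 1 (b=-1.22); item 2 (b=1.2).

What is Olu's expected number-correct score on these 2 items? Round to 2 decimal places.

0.50

P(θ) = 1 / (1 + exp(−(θ − b)))
P_1 = 1/(1+e^{0.2700}) = 0.4329
P_2 = 1/(1+e^{2.6900}) = 0.0636
E[score] = 0.4329 + 0.0636 = 0.4965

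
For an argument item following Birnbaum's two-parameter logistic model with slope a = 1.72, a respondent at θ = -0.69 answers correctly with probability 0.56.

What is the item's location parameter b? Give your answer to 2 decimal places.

P(θ) = 1 / (1 + exp(−a(θ − b)))
logit(0.56) = ln(0.56/0.44) = 0.2412
b = θ − logit/(a) = -0.69 − 0.2412/1.7200 = -0.8302

-0.83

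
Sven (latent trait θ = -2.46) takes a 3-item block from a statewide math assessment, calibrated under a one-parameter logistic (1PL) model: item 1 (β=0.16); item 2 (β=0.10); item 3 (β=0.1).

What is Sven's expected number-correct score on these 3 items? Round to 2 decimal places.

0.21

P(θ) = 1 / (1 + exp(−(θ − β)))
P_1 = 1/(1+e^{2.6200}) = 0.0679
P_2 = 1/(1+e^{2.5600}) = 0.0718
P_3 = 1/(1+e^{2.5600}) = 0.0718
E[score] = 0.0679 + 0.0718 + 0.0718 = 0.2114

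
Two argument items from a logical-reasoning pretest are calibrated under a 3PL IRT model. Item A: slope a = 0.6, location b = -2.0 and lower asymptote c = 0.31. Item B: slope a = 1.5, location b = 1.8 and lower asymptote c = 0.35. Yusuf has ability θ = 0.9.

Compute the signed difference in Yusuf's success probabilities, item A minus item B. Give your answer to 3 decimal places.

0.413

P(θ) = c + (1 − c) · 1 / (1 + exp(−a(θ − b)))
P_A = 0.8970
P_B = 0.4838
P_A − P_B = 0.4132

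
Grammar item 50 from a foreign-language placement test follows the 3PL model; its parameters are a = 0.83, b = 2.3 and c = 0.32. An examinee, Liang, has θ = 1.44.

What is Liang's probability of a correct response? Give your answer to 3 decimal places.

0.544

P(θ) = c + (1 − c) · 1 / (1 + exp(−a(θ − b)))
Exponent: 0.83 × (1.44 − 2.3) = -0.7138
1/(1 + e^{0.7138}) = 0.3288
P = 0.32 + 0.68 × 0.3288 = 0.5436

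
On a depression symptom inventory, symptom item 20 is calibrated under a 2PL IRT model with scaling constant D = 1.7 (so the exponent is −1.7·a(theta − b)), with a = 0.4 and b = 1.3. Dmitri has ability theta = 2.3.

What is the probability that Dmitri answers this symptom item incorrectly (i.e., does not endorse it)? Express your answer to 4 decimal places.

P(theta) = 1 / (1 + exp(−D·a(theta − b)))
Exponent: 1.7 × 0.4 × (2.3 − 1.3) = 0.6800
1/(1 + e^{-0.6800}) = 0.6637
P = 0.6637
P(incorrect) = 1 − 0.6637 = 0.3363

0.3363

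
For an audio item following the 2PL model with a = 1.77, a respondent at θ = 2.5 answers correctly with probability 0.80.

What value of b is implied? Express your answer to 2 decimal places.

1.72

P(θ) = 1 / (1 + exp(−a(θ − b)))
logit(0.80) = ln(0.80/0.20) = 1.3863
b = θ − logit/(a) = 2.5 − 1.3863/1.7700 = 1.7168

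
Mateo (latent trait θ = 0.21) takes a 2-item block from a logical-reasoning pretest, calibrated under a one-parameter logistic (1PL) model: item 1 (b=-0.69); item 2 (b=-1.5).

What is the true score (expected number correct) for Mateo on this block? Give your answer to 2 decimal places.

1.56

P(θ) = 1 / (1 + exp(−(θ − b)))
P_1 = 1/(1+e^{-0.9000}) = 0.7109
P_2 = 1/(1+e^{-1.7100}) = 0.8468
E[score] = 0.7109 + 0.8468 = 1.5578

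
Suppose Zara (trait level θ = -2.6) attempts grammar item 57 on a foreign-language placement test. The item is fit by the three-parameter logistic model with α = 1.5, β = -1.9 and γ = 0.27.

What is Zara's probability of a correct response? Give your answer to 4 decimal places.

0.4592

P(θ) = γ + (1 − γ) · 1 / (1 + exp(−α(θ − β)))
Exponent: 1.5 × (-2.6 − (-1.9)) = -1.0500
1/(1 + e^{1.0500}) = 0.2592
P = 0.27 + 0.73 × 0.2592 = 0.4592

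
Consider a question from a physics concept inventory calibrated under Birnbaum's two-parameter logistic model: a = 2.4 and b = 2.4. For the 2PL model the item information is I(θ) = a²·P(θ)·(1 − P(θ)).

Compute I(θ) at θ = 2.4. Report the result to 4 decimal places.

P = 1/(1+e^{0.0000}) = 0.5000
P(1−P) = 0.5000 × 0.5000 = 0.2500
I = a² × P(1−P) = 2.4² × 0.2500 = 1.44000

1.4400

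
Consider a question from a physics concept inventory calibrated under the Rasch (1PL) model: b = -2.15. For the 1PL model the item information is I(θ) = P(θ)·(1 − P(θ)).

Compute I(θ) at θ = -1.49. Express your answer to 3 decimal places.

0.225

P = 1/(1+e^{-0.6600}) = 0.6593
P(1−P) = 0.6593 × 0.3407 = 0.2246
I = P(1−P) = 0.22464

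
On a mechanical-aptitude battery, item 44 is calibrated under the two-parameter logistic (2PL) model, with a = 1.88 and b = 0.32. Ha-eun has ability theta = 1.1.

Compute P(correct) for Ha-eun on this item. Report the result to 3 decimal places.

P(theta) = 1 / (1 + exp(−a(theta − b)))
Exponent: 1.88 × (1.1 − 0.32) = 1.4664
1/(1 + e^{-1.4664}) = 0.8125

0.813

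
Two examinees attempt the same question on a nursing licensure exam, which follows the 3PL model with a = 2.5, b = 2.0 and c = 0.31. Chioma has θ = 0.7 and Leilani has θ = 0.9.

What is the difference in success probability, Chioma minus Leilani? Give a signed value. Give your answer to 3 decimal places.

-0.016

P(θ) = c + (1 − c) · 1 / (1 + exp(−a(θ − b)))
P(Chioma) = 0.3358  [exponent -3.2500]
P(Leilani) = 0.3515  [exponent -2.7500]
Difference = 0.3358 − 0.3515 = -0.0157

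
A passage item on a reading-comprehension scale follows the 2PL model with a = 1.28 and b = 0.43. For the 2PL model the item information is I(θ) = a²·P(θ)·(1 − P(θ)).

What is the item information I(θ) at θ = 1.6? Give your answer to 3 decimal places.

0.245

P = 1/(1+e^{-1.4976}) = 0.8172
P(1−P) = 0.8172 × 0.1828 = 0.1494
I = a² × P(1−P) = 1.28² × 0.1494 = 0.24473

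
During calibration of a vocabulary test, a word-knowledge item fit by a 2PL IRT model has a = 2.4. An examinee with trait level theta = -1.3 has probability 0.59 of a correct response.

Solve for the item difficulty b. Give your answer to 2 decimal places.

-1.45

P(theta) = 1 / (1 + exp(−a(theta − b)))
logit(0.59) = ln(0.59/0.41) = 0.3640
b = theta − logit/(a) = -1.3 − 0.3640/2.4000 = -1.4517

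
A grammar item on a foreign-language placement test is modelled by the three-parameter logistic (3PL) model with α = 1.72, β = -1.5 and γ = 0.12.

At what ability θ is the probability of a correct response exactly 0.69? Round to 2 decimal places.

-1.15

P(θ) = γ + (1 − γ) · 1 / (1 + exp(−α(θ − β)))
Remove guessing floor: (0.69 − 0.12)/(1 − 0.12) = 0.6477
logit = ln(0.6477/0.3523) = 0.6091
θ = β + logit/(α) = -1.5 + 0.6091/1.7200 = -1.1459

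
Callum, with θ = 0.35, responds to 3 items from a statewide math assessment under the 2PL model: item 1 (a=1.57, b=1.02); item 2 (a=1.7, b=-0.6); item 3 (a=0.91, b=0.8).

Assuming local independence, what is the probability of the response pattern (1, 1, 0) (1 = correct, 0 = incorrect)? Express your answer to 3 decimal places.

0.130

P(θ) = 1 / (1 + exp(−a(θ − b)))
P_1 = 1/(1+e^{1.0519}) = 0.2589
P_2 = 1/(1+e^{-1.6150}) = 0.8341
P_3 = 1/(1+e^{0.4095}) = 0.3990
L = P_1 × P_2 × (1−P_3) = 0.2589 × 0.8341 × 0.6010 = 0.12976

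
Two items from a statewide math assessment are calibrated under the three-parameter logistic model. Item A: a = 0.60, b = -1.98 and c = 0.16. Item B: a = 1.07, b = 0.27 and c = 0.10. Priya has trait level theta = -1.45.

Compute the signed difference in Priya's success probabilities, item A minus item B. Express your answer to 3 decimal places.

P(theta) = c + (1 − c) · 1 / (1 + exp(−a(theta − b)))
P_A = 0.6462
P_B = 0.2233
P_A − P_B = 0.4229

0.423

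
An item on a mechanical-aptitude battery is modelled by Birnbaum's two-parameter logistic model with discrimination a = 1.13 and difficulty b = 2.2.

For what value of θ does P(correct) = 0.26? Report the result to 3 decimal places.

P(θ) = 1 / (1 + exp(−a(θ − b)))
logit = ln(0.2600/0.7400) = -1.0460
θ = b + logit/(a) = 2.2 + (-1.0460)/1.1300 = 1.2744

1.274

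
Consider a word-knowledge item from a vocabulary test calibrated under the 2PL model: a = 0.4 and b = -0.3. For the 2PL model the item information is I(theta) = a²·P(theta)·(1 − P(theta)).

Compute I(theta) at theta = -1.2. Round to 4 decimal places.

0.0387

P = 1/(1+e^{0.3600}) = 0.4110
P(1−P) = 0.4110 × 0.5890 = 0.2421
I = a² × P(1−P) = 0.4² × 0.2421 = 0.03873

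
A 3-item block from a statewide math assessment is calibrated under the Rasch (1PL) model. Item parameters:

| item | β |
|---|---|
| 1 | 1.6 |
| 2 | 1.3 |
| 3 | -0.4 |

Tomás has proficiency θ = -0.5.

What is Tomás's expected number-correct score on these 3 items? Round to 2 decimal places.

P(θ) = 1 / (1 + exp(−(θ − β)))
P_1 = 1/(1+e^{2.1000}) = 0.1091
P_2 = 1/(1+e^{1.8000}) = 0.1419
P_3 = 1/(1+e^{0.1000}) = 0.4750
E[score] = 0.1091 + 0.1419 + 0.4750 = 0.7260

0.73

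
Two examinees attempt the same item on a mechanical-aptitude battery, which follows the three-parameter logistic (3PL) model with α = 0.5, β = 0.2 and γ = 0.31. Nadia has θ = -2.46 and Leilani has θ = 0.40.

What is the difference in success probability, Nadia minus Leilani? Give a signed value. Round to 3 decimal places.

P(θ) = γ + (1 − γ) · 1 / (1 + exp(−α(θ − β)))
P(Nadia) = 0.4543  [exponent -1.3300]
P(Leilani) = 0.6722  [exponent 0.1000]
Difference = 0.4543 − 0.6722 = -0.2179

-0.218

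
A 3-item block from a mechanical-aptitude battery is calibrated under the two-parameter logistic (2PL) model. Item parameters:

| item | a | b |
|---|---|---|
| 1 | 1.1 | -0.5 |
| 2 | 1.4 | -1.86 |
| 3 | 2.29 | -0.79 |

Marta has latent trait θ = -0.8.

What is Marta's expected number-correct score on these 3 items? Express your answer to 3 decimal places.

1.728

P(θ) = 1 / (1 + exp(−a(θ − b)))
P_1 = 1/(1+e^{0.3300}) = 0.4182
P_2 = 1/(1+e^{-1.4840}) = 0.8152
P_3 = 1/(1+e^{0.0229}) = 0.4943
E[score] = 0.4182 + 0.8152 + 0.4943 = 1.7277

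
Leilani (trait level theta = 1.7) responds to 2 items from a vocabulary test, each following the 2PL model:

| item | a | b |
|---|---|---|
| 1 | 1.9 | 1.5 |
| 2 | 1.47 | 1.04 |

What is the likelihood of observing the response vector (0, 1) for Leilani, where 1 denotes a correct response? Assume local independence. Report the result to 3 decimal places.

0.295

P(theta) = 1 / (1 + exp(−a(theta − b)))
P_1 = 1/(1+e^{-0.3800}) = 0.5939
P_2 = 1/(1+e^{-0.9702}) = 0.7252
L = (1−P_1) × P_2 = 0.4061 × 0.7252 = 0.29451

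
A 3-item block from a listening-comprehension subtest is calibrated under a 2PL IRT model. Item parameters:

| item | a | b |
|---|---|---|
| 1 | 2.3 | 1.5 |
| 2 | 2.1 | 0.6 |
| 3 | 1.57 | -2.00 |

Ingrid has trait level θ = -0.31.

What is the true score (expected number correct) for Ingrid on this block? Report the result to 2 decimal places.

1.08

P(θ) = 1 / (1 + exp(−a(θ − b)))
P_1 = 1/(1+e^{4.1630}) = 0.0153
P_2 = 1/(1+e^{1.9110}) = 0.1289
P_3 = 1/(1+e^{-2.6533}) = 0.9342
E[score] = 0.0153 + 0.1289 + 0.9342 = 1.0784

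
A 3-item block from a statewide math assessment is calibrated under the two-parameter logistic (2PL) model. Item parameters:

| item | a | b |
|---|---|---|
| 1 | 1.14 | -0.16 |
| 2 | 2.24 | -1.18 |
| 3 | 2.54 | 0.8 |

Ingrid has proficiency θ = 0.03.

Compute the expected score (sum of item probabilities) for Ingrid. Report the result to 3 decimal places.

P(θ) = 1 / (1 + exp(−a(θ − b)))
P_1 = 1/(1+e^{-0.2166}) = 0.5539
P_2 = 1/(1+e^{-2.7104}) = 0.9376
P_3 = 1/(1+e^{1.9558}) = 0.1239
E[score] = 0.5539 + 0.9376 + 0.1239 = 1.6155

1.615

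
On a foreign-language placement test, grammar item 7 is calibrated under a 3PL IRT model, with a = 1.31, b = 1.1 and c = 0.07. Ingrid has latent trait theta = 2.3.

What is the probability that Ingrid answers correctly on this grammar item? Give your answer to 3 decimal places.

0.840

P(theta) = c + (1 − c) · 1 / (1 + exp(−a(theta − b)))
Exponent: 1.31 × (2.3 − 1.1) = 1.5720
1/(1 + e^{-1.5720}) = 0.8281
P = 0.07 + 0.93 × 0.8281 = 0.8401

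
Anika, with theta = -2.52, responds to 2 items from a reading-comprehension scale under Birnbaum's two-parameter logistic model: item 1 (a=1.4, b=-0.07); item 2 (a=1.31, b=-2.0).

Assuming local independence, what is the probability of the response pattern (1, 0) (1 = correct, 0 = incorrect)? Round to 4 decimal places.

0.0208

P(theta) = 1 / (1 + exp(−a(theta − b)))
P_1 = 1/(1+e^{3.4300}) = 0.0314
P_2 = 1/(1+e^{0.6812}) = 0.3360
L = P_1 × (1−P_2) = 0.0314 × 0.6640 = 0.02083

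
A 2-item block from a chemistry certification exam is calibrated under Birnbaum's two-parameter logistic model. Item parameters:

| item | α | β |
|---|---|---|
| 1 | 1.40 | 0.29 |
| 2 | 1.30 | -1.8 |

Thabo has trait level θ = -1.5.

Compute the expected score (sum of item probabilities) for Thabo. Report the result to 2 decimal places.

0.67

P(θ) = 1 / (1 + exp(−α(θ − β)))
P_1 = 1/(1+e^{2.5060}) = 0.0754
P_2 = 1/(1+e^{-0.3900}) = 0.5963
E[score] = 0.0754 + 0.5963 = 0.6717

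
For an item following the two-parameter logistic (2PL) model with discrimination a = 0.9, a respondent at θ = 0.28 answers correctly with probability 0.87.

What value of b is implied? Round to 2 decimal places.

-1.83

P(θ) = 1 / (1 + exp(−a(θ − b)))
logit(0.87) = ln(0.87/0.13) = 1.9010
b = θ − logit/(a) = 0.28 − 1.9010/0.9000 = -1.8322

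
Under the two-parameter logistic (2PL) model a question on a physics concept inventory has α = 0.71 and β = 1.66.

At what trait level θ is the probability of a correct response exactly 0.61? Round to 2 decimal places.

P(θ) = 1 / (1 + exp(−α(θ − β)))
logit = ln(0.6100/0.3900) = 0.4473
θ = β + logit/(α) = 1.66 + 0.4473/0.7100 = 2.2900

2.29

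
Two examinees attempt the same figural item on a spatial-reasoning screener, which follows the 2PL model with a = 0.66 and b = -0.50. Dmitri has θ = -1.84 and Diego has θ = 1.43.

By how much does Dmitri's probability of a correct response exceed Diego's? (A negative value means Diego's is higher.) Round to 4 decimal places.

-0.4891

P(θ) = 1 / (1 + exp(−a(θ − b)))
P(Dmitri) = 0.2923  [exponent -0.8844]
P(Diego) = 0.7814  [exponent 1.2738]
Difference = 0.2923 − 0.7814 = -0.4891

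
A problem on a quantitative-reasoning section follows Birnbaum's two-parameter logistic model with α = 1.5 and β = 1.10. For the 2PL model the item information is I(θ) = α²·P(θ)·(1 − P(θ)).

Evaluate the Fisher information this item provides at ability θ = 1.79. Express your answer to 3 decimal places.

0.435

P = 1/(1+e^{-1.0350}) = 0.7379
P(1−P) = 0.7379 × 0.2621 = 0.1934
I = α² × P(1−P) = 1.5² × 0.1934 = 0.43518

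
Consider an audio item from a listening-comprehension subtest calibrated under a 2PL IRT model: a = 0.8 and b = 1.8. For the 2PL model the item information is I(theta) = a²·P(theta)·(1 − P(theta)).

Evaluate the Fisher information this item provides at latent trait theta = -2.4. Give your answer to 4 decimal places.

0.0208

P = 1/(1+e^{3.3600}) = 0.0336
P(1−P) = 0.0336 × 0.9664 = 0.0324
I = a² × P(1−P) = 0.8² × 0.0324 = 0.02076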